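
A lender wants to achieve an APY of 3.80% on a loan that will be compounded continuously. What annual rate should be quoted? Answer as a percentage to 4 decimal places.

Continuous: nominal r satisfies e^r − 1 = 0.0380.
r = ln(1 + 0.0380) = ln(1.0380) = 0.037296 = 3.7296%.

3.7296%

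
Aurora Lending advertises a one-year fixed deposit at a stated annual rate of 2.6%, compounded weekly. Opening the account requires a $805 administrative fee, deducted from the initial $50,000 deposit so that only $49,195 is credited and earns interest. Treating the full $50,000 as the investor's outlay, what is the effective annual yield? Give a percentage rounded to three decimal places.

0.981%

Value after one year: 49,195 × (1 + 0.026/52)^52 = 49,195 × 1.026334 = $50,490.51.
Effective yield on the $50,000 outlay: 50,490.51 / 50,000 − 1 = 0.009810 = 0.981%.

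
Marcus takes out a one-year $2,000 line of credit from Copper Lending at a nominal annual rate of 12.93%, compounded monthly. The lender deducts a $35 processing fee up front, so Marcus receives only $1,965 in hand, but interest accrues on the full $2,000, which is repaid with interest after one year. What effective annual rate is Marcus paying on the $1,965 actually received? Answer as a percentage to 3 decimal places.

Amount owed after one year: 2,000 × (1 + 0.1293/12)^12 = 2,000 × 1.137245 = $2,274.49.
Effective rate on net proceeds: 2,274.49 / 1,965 − 1 = 0.157501 = 15.750%.

15.750%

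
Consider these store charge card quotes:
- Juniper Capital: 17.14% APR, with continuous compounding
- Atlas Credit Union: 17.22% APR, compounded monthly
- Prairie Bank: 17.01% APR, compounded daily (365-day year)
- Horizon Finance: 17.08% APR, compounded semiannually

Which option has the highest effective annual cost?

Juniper Capital

Juniper Capital: e^0.1714 − 1 = 18.697%
Atlas Credit Union: (1 + 0.1722/12)^12 − 1 = 18.646%
Prairie Bank: (1 + 0.1701/365)^365 − 1 = 18.538%
Horizon Finance: (1 + 0.1708/2)^2 − 1 = 17.809%
The highest effective annual rate is Juniper Capital at 18.697%.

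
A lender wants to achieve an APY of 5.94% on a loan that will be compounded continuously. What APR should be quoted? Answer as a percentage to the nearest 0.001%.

Continuous: nominal r satisfies e^r − 1 = 0.0594.
r = ln(1 + 0.0594) = ln(1.0594) = 0.057703 = 5.770%.

5.770%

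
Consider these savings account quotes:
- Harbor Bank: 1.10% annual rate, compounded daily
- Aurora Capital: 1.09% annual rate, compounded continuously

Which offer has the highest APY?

Harbor Bank

Harbor Bank: (1 + 0.0110/365)^365 − 1 = 1.106%
Aurora Capital: e^0.0109 − 1 = 1.096%
The highest effective annual rate is Harbor Bank at 1.106%.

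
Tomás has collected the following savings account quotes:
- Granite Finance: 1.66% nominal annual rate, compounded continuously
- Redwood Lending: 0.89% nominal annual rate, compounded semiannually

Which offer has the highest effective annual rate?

Granite Finance

Granite Finance: e^0.0166 − 1 = 1.674%
Redwood Lending: (1 + 0.0089/2)^2 − 1 = 0.892%
The highest effective annual rate is Granite Finance at 1.674%.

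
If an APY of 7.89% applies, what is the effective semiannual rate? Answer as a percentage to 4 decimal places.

3.8701%

The per-half-year rate i satisfies (1 + i)^2 = 1 + 0.0789.
i = 1.0789^(1/2) − 1 = 0.0387011 = 3.8701%.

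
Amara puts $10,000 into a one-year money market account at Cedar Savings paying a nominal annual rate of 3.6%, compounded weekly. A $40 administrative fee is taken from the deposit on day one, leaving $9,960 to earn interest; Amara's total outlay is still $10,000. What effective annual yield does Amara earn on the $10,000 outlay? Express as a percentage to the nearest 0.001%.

Value after one year: 9,960 × (1 + 0.036/52)^52 = 9,960 × 1.036643 = $10,324.96.
Effective yield on the $10,000 outlay: 10,324.96 / 10,000 − 1 = 0.032496 = 3.250%.

3.250%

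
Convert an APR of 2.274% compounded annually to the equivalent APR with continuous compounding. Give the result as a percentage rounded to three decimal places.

Compounded annually, EAR = nominal = 0.022740.
Equivalent continuous rate: r = ln(1 + 0.022740) = 0.022485 = 2.249%.

2.249%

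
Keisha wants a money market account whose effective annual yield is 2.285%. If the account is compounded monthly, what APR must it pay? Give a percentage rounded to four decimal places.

2.2614%

(1 + r/12)^12 − 1 = 0.02285, so 1 + r/12 = 1.02285^(1/12).
r/12 = 0.001885, so r = 0.022614 = 2.2614%.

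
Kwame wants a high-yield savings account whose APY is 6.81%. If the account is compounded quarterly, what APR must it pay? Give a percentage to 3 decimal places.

(1 + r/4)^4 − 1 = 0.0681, so 1 + r/4 = 1.0681^(1/4).
r/4 = 0.016607, so r = 0.066427 = 6.643%.

6.643%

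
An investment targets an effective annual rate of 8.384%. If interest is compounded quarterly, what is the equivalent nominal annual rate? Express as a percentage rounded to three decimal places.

8.133%

(1 + r/4)^4 − 1 = 0.08384, so 1 + r/4 = 1.08384^(1/4).
r/4 = 0.020331, so r = 0.081326 = 8.133%.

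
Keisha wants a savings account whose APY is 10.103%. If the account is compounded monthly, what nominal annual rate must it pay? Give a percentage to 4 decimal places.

(1 + r/12)^12 − 1 = 0.10103, so 1 + r/12 = 1.10103^(1/12).
r/12 = 0.008053, so r = 0.096633 = 9.6633%.

9.6633%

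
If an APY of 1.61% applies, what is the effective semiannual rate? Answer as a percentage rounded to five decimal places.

The per-half-year rate i satisfies (1 + i)^2 = 1 + 0.0161.
i = 1.0161^(1/2) − 1 = 0.0080179 = 0.80179%.

0.80179%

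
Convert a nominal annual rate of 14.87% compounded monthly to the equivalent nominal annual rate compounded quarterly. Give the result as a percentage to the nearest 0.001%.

EAR = (1 + 0.1487/12)^12 − 1 = 0.159265.
Solve (1 + r/4)^4 = 1.159265: r/4 = 1.159265^(1/4) − 1 = 0.037638, so r = 0.150550 = 15.055%.

15.055%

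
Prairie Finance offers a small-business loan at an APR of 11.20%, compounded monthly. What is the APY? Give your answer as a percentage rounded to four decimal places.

EAR = (1 + 0.1120/12)^12 − 1.
= (1 + 0.009333)^12 − 1 = 1.117932 − 1 = 11.7932%.

11.7932%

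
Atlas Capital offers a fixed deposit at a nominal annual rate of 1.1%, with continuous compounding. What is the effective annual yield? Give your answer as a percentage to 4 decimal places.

With continuous compounding, EAR = e^0.011 − 1.
e^0.011 = 1.011061, so EAR = 0.011061 = 1.1061%.

1.1061%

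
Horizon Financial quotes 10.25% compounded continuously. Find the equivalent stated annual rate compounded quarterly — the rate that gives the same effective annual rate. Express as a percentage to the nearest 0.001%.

10.382%

EAR under continuous compounding: e^0.1025 − 1 = 0.107937.
Solve (1 + r/4)^4 = 1.107937: r/4 = 1.107937^(1/4) − 1 = 0.025956, so r = 0.103825 = 10.382%.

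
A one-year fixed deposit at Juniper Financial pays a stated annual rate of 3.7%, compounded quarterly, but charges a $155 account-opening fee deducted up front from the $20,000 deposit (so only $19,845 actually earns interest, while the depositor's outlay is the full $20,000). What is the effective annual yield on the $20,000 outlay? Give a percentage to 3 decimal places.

2.948%

Value after one year: 19,845 × (1 + 0.037/4)^4 = 19,845 × 1.037517 = $20,589.52.
Effective yield on the $20,000 outlay: 20,589.52 / 20,000 − 1 = 0.029476 = 2.948%.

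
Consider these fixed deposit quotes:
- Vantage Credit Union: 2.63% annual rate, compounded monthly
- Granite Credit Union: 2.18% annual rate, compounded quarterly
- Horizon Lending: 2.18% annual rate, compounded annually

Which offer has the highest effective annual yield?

Vantage Credit Union: (1 + 0.0263/12)^12 − 1 = 2.662%
Granite Credit Union: (1 + 0.0218/4)^4 − 1 = 2.198%
Horizon Lending: compounded annually, EAR = 2.180%
The highest effective annual rate is Vantage Credit Union at 2.662%.

Vantage Credit Union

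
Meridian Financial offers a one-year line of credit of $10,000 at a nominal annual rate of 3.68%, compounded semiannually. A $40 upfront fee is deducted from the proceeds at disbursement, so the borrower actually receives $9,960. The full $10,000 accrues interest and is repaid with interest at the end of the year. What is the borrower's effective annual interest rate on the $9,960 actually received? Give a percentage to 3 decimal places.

4.130%

Amount owed after one year: 10,000 × (1 + 0.0368/2)^2 = 10,000 × 1.037139 = $10,371.39.
Effective rate on net proceeds: 10,371.39 / 9,960 − 1 = 0.041304 = 4.130%.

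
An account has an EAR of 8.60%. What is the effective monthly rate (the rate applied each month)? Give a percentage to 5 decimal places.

The per-month rate i satisfies (1 + i)^12 = 1 + 0.0860.
i = 1.0860^(1/12) − 1 = 0.0068988 = 0.68988%.

0.68988%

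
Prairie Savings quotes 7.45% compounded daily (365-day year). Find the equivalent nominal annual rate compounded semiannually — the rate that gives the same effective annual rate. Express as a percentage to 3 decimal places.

7.590%

EAR = (1 + 0.0745/365)^365 − 1 = 0.077337.
Solve (1 + r/2)^2 = 1.077337: r/2 = 1.077337^(1/2) − 1 = 0.037949, so r = 0.075897 = 7.590%.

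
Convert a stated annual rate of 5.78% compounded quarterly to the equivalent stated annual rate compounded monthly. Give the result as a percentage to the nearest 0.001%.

5.752%

EAR = (1 + 0.0578/4)^4 − 1 = 0.059065.
Solve (1 + r/12)^12 = 1.059065: r/12 = 1.059065^(1/12) − 1 = 0.004794, so r = 0.057524 = 5.752%.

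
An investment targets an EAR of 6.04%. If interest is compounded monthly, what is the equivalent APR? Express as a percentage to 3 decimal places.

5.879%

(1 + r/12)^12 − 1 = 0.0604, so 1 + r/12 = 1.0604^(1/12).
r/12 = 0.004899, so r = 0.058790 = 5.879%.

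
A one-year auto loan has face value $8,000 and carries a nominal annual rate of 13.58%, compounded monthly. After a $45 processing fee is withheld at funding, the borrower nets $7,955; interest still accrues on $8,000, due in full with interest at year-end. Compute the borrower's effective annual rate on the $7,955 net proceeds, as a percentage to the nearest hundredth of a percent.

Amount owed after one year: 8,000 × (1 + 0.1358/12)^12 = 8,000 × 1.144580 = $9,156.64.
Effective rate on net proceeds: 9,156.64 / 7,955 − 1 = 0.151054 = 15.11%.

15.11%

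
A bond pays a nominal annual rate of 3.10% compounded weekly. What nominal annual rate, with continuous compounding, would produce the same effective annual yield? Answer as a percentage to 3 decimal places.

3.099%

EAR = (1 + 0.0310/52)^52 − 1 = 0.031476.
Equivalent continuous rate: r = ln(1 + 0.031476) = 0.030991 = 3.099%.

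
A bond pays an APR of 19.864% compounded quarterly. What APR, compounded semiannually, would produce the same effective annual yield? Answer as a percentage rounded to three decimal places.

20.357%

EAR = (1 + 0.19864/4)^4 − 1 = 0.213933.
Solve (1 + r/2)^2 = 1.213933: r/2 = 1.213933^(1/2) − 1 = 0.101786, so r = 0.203572 = 20.357%.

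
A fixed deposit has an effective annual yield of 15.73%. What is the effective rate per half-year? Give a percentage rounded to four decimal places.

The per-half-year rate i satisfies (1 + i)^2 = 1 + 0.1573.
i = 1.1573^(1/2) − 1 = 0.0757788 = 7.5779%.

7.5779%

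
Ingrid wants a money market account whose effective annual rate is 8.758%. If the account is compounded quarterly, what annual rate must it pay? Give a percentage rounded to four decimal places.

8.4842%

(1 + r/4)^4 − 1 = 0.08758, so 1 + r/4 = 1.08758^(1/4).
r/4 = 0.021211, so r = 0.084842 = 8.4842%.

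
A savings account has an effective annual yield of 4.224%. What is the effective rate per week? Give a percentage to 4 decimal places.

The per-week rate i satisfies (1 + i)^52 = 1 + 0.04224.
i = 1.04224^(1/52) − 1 = 0.0007959 = 0.0796%.

0.0796%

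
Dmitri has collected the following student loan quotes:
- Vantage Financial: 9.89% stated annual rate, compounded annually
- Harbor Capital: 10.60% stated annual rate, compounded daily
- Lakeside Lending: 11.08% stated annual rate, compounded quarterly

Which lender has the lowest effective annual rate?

Vantage Financial

Vantage Financial: compounded annually, EAR = 9.890%
Harbor Capital: (1 + 0.1060/365)^365 − 1 = 11.180%
Lakeside Lending: (1 + 0.1108/4)^4 − 1 = 11.549%
The lowest effective annual rate is Vantage Financial at 9.890%.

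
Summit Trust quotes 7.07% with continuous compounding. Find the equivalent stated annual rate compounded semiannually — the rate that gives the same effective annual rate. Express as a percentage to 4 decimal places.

7.1964%

EAR under continuous compounding: e^0.0707 − 1 = 0.073259.
Solve (1 + r/2)^2 = 1.073259: r/2 = 1.073259^(1/2) − 1 = 0.035982, so r = 0.071964 = 7.1964%.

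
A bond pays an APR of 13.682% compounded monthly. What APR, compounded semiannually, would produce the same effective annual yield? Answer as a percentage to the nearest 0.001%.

EAR = (1 + 0.13682/12)^12 − 1 = 0.145734.
Solve (1 + r/2)^2 = 1.145734: r/2 = 1.145734^(1/2) − 1 = 0.070390, so r = 0.140780 = 14.078%.

14.078%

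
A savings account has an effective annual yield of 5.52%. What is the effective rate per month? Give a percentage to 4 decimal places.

0.4488%

The per-month rate i satisfies (1 + i)^12 = 1 + 0.0552.
i = 1.0552^(1/12) − 1 = 0.0044876 = 0.4488%.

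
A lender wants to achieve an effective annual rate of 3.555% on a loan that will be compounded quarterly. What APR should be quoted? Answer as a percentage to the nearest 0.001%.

3.509%

(1 + r/4)^4 − 1 = 0.03555, so 1 + r/4 = 1.03555^(1/4).
r/4 = 0.008771, so r = 0.035086 = 3.509%.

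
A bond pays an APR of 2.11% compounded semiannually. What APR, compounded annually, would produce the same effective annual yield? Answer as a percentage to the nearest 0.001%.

2.121%

EAR = (1 + 0.0211/2)^2 − 1 = 0.021211.
Compounded annually, the equivalent nominal rate is the EAR itself: 2.121%.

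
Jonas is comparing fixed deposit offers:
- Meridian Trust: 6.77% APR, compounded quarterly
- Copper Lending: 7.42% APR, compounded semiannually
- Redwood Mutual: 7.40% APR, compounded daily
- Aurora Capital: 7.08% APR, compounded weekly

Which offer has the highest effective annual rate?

Meridian Trust: (1 + 0.0677/4)^4 − 1 = 6.944%
Copper Lending: (1 + 0.0742/2)^2 − 1 = 7.558%
Redwood Mutual: (1 + 0.0740/365)^365 − 1 = 7.680%
Aurora Capital: (1 + 0.0708/52)^52 − 1 = 7.331%
The highest effective annual rate is Redwood Mutual at 7.680%.

Redwood Mutual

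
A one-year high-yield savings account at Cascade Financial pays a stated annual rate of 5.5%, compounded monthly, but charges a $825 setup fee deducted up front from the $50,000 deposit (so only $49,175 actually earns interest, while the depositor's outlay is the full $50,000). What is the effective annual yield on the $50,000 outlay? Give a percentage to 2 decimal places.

3.90%

Value after one year: 49,175 × (1 + 0.055/12)^12 = 49,175 × 1.056408 = $51,948.86.
Effective yield on the $50,000 outlay: 51,948.86 / 50,000 − 1 = 0.038977 = 3.90%.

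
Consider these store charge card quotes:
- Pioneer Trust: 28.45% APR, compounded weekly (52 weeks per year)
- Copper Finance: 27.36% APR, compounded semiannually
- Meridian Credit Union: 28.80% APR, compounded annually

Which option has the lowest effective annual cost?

Meridian Credit Union

Pioneer Trust: (1 + 0.2845/52)^52 − 1 = 32.807%
Copper Finance: (1 + 0.2736/2)^2 − 1 = 29.231%
Meridian Credit Union: compounded annually, EAR = 28.800%
The lowest effective annual rate is Meridian Credit Union at 28.800%.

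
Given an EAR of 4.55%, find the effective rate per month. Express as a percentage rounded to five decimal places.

The per-month rate i satisfies (1 + i)^12 = 1 + 0.0455.
i = 1.0455^(1/12) − 1 = 0.0037148 = 0.37148%.

0.37148%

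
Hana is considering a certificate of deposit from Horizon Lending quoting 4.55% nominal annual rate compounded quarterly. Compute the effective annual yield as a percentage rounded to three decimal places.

4.628%

EAR = (1 + 0.0455/4)^4 − 1.
= (1 + 0.011375)^4 − 1 = 1.046282 − 1 = 4.628%.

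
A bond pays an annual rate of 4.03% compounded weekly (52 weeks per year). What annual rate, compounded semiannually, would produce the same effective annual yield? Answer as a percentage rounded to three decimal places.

EAR = (1 + 0.0403/52)^52 − 1 = 0.041107.
Solve (1 + r/2)^2 = 1.041107: r/2 = 1.041107^(1/2) − 1 = 0.020346, so r = 0.040693 = 4.069%.

4.069%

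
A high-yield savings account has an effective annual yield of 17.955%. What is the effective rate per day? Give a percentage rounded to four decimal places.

The per-day rate i satisfies (1 + i)^365 = 1 + 0.17955.
i = 1.17955^(1/365) − 1 = 0.0004525 = 0.0453%.

0.0453%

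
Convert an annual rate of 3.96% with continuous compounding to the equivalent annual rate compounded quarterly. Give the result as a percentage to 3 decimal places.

EAR under continuous compounding: e^0.0396 − 1 = 0.040395.
Solve (1 + r/4)^4 = 1.040395: r/4 = 1.040395^(1/4) − 1 = 0.009949, so r = 0.039797 = 3.980%.

3.980%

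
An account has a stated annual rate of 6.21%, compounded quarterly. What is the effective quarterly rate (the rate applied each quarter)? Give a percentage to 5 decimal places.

1.55250%

With a nominal annual rate compounded quarterly, the periodic rate is the nominal rate divided by 4.
i = 0.0621 / 4 = 0.0155250 = 1.55250%.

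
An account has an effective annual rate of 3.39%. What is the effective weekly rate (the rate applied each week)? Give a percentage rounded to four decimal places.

The per-week rate i satisfies (1 + i)^52 = 1 + 0.0339.
i = 1.0339^(1/52) − 1 = 0.0006413 = 0.0641%.

0.0641%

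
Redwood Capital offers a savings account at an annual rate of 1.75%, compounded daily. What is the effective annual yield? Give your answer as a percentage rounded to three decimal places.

EAR = (1 + 0.0175/365)^365 − 1.
= (1 + 0.000048)^365 − 1 = 1.017654 − 1 = 1.765%.

1.765%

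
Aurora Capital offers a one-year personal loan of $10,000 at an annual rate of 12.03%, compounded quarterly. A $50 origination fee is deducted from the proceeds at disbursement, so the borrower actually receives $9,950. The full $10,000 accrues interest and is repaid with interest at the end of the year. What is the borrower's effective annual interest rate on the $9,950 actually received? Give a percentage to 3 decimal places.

Amount owed after one year: 10,000 × (1 + 0.1203/4)^4 = 10,000 × 1.125837 = $11,258.37.
Effective rate on net proceeds: 11,258.37 / 9,950 − 1 = 0.131494 = 13.149%.

13.149%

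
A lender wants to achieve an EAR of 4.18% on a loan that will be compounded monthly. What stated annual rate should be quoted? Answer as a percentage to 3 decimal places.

4.102%

(1 + r/12)^12 − 1 = 0.0418, so 1 + r/12 = 1.0418^(1/12).
r/12 = 0.003418, so r = 0.041020 = 4.102%.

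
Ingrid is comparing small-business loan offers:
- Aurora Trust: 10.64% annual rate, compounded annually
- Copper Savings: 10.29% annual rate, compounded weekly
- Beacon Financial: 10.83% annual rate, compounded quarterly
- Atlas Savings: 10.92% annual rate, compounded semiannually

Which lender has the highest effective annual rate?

Beacon Financial

Aurora Trust: compounded annually, EAR = 10.640%
Copper Savings: (1 + 0.1029/52)^52 − 1 = 10.827%
Beacon Financial: (1 + 0.1083/4)^4 − 1 = 11.278%
Atlas Savings: (1 + 0.1092/2)^2 − 1 = 11.218%
The highest effective annual rate is Beacon Financial at 11.278%.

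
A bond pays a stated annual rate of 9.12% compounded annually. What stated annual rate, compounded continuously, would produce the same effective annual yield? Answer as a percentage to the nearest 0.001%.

Compounded annually, EAR = nominal = 0.091200.
Equivalent continuous rate: r = ln(1 + 0.091200) = 0.087278 = 8.728%.

8.728%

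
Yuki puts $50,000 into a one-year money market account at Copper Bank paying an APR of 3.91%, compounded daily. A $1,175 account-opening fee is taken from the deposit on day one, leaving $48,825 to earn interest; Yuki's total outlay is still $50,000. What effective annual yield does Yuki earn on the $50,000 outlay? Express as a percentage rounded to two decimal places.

Value after one year: 48,825 × (1 + 0.0391/365)^365 = 48,825 × 1.039872 = $50,771.76.
Effective yield on the $50,000 outlay: 50,771.76 / 50,000 − 1 = 0.015435 = 1.54%.

1.54%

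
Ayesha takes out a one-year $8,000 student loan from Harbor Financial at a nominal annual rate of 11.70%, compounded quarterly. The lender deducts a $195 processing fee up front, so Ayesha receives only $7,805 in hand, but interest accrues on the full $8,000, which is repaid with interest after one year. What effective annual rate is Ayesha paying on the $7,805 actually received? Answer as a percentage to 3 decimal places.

Amount owed after one year: 8,000 × (1 + 0.1170/4)^4 = 8,000 × 1.122234 = $8,977.87.
Effective rate on net proceeds: 8,977.87 / 7,805 − 1 = 0.150272 = 15.027%.

15.027%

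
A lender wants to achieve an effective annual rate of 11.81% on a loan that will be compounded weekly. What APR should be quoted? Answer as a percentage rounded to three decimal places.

(1 + r/52)^52 − 1 = 0.1181, so 1 + r/52 = 1.1181^(1/52).
r/52 = 0.002149, so r = 0.111751 = 11.175%.

11.175%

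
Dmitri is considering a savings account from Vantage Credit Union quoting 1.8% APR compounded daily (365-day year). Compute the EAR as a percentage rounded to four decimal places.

EAR = (1 + 0.018/365)^365 − 1.
= (1 + 0.000049)^365 − 1 = 1.018163 − 1 = 1.8163%.

1.8163%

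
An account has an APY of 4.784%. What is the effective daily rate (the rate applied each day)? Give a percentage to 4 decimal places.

The per-day rate i satisfies (1 + i)^365 = 1 + 0.04784.
i = 1.04784^(1/365) − 1 = 0.0001280 = 0.0128%.

0.0128%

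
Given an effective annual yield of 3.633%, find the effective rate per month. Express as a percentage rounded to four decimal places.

The per-month rate i satisfies (1 + i)^12 = 1 + 0.03633.
i = 1.03633^(1/12) − 1 = 0.0029782 = 0.2978%.

0.2978%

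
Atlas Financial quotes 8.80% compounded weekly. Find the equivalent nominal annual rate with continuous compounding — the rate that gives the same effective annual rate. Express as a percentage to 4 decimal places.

8.7926%

EAR = (1 + 0.0880/52)^52 − 1 = 0.091907.
Equivalent continuous rate: r = ln(1 + 0.091907) = 0.087926 = 8.7926%.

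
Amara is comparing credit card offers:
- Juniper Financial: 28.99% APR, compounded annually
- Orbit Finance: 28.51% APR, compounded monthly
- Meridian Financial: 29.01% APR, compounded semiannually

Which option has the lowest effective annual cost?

Juniper Financial

Juniper Financial: compounded annually, EAR = 28.990%
Orbit Finance: (1 + 0.2851/12)^12 − 1 = 32.547%
Meridian Financial: (1 + 0.2901/2)^2 − 1 = 31.114%
The lowest effective annual rate is Juniper Financial at 28.990%.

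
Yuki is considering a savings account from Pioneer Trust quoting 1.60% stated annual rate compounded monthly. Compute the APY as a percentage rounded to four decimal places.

1.6118%

EAR = (1 + 0.0160/12)^12 − 1.
= (1 + 0.001333)^12 − 1 = 1.016118 − 1 = 1.6118%.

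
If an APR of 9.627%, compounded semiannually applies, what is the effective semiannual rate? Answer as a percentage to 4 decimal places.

With a nominal annual rate compounded semiannually, the periodic rate is the nominal rate divided by 2.
i = 0.09627 / 2 = 0.0481350 = 4.8135%.

4.8135%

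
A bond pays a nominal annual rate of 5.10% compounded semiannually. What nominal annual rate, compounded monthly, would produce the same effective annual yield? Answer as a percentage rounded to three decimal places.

EAR = (1 + 0.0510/2)^2 − 1 = 0.051650.
Solve (1 + r/12)^12 = 1.051650: r/12 = 1.051650^(1/12) − 1 = 0.004206, so r = 0.050466 = 5.047%.

5.047%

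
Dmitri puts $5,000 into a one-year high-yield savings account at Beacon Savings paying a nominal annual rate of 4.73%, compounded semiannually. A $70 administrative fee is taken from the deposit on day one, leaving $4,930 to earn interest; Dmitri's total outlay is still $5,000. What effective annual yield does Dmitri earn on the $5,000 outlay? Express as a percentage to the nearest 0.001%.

3.319%

Value after one year: 4,930 × (1 + 0.0473/2)^2 = 4,930 × 1.047859 = $5,165.95.
Effective yield on the $5,000 outlay: 5,165.95 / 5,000 − 1 = 0.033189 = 3.319%.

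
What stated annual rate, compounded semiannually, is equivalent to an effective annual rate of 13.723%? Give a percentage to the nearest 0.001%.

13.282%

(1 + r/2)^2 − 1 = 0.13723, so 1 + r/2 = 1.13723^(1/2).
r/2 = 0.066410, so r = 0.132820 = 13.282%.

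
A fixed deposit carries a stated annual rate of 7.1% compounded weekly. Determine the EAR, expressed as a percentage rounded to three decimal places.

7.353%

EAR = (1 + 0.071/52)^52 − 1.
= 1.073529 − 1 = 7.353%.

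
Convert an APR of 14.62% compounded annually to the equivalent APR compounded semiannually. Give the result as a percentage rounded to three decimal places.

14.121%

Compounded annually, EAR = nominal = 0.146200.
Solve (1 + r/2)^2 = 1.146200: r/2 = 1.146200^(1/2) − 1 = 0.070607, so r = 0.141215 = 14.121%.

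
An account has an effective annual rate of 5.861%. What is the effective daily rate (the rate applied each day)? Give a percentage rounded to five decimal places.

The per-day rate i satisfies (1 + i)^365 = 1 + 0.05861.
i = 1.05861^(1/365) − 1 = 0.0001561 = 0.01561%.

0.01561%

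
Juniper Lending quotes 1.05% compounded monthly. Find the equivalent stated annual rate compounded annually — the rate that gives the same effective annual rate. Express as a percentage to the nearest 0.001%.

1.055%

EAR = (1 + 0.0105/12)^12 − 1 = 0.010551.
Compounded annually, the equivalent nominal rate is the EAR itself: 1.055%.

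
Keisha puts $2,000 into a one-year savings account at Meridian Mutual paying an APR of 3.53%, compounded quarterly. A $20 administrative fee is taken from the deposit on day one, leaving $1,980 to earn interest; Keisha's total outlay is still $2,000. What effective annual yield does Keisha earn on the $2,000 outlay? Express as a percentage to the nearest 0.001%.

2.541%

Value after one year: 1,980 × (1 + 0.0353/4)^4 = 1,980 × 1.035770 = $2,050.82.
Effective yield on the $2,000 outlay: 2,050.82 / 2,000 − 1 = 0.025412 = 2.541%.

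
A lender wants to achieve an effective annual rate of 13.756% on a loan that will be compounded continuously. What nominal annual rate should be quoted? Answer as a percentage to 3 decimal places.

Continuous: nominal r satisfies e^r − 1 = 0.13756.
r = ln(1 + 0.13756) = ln(1.13756) = 0.128886 = 12.889%.

12.889%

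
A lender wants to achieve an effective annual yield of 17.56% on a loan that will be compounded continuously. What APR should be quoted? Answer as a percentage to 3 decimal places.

Continuous: nominal r satisfies e^r − 1 = 0.1756.
r = ln(1 + 0.1756) = ln(1.1756) = 0.161779 = 16.178%.

16.178%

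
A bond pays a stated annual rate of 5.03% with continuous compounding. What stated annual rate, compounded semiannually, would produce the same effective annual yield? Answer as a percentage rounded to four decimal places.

EAR under continuous compounding: e^0.0503 − 1 = 0.051587.
Solve (1 + r/2)^2 = 1.051587: r/2 = 1.051587^(1/2) − 1 = 0.025469, so r = 0.050938 = 5.0938%.

5.0938%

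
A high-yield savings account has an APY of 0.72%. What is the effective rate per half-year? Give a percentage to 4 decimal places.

0.3594%

The per-half-year rate i satisfies (1 + i)^2 = 1 + 0.0072.
i = 1.0072^(1/2) − 1 = 0.0035935 = 0.3594%.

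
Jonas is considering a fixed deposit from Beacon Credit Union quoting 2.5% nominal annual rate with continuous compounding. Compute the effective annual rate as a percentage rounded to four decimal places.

2.5315%

With continuous compounding, EAR = e^0.025 − 1.
e^0.025 = 1.025315, so EAR = 0.025315 = 2.5315%.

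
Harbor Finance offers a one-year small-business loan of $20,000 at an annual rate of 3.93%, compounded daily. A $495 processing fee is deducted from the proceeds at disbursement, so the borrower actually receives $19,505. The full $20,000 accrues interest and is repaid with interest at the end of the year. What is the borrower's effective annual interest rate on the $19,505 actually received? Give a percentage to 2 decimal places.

Amount owed after one year: 20,000 × (1 + 0.0393/365)^365 = 20,000 × 1.040080 = $20,801.61.
Effective rate on net proceeds: 20,801.61 / 19,505 − 1 = 0.066476 = 6.65%.

6.65%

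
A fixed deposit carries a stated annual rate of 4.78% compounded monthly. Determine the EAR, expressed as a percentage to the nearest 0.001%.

4.886%

EAR = (1 + 0.0478/12)^12 − 1.
= (1 + 0.003983)^12 − 1 = 1.048861 − 1 = 4.886%.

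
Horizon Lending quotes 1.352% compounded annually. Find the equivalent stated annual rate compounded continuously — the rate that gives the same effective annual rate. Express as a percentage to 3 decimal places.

Compounded annually, EAR = nominal = 0.013520.
Equivalent continuous rate: r = ln(1 + 0.013520) = 0.013429 = 1.343%.

1.343%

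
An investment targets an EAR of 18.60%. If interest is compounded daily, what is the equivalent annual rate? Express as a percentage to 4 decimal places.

(1 + r/365)^365 − 1 = 0.1860, so 1 + r/365 = 1.1860^(1/365).
r/365 = 0.000467, so r = 0.170626 = 17.0626%.

17.0626%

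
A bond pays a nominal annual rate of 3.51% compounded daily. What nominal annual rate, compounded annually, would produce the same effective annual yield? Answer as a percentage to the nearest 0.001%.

EAR = (1 + 0.0351/365)^365 − 1 = 0.035722.
Compounded annually, the equivalent nominal rate is the EAR itself: 3.572%.

3.572%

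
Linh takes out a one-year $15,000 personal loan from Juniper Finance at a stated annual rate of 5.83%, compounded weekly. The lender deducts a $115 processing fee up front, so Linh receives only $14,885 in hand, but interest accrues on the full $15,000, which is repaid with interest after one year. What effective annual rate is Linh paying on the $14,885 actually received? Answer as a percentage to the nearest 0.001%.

Amount owed after one year: 15,000 × (1 + 0.0583/52)^52 = 15,000 × 1.059998 = $15,899.98.
Effective rate on net proceeds: 15,899.98 / 14,885 − 1 = 0.068188 = 6.819%.

6.819%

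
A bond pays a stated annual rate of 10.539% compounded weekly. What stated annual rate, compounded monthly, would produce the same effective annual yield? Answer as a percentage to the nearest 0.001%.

10.575%

EAR = (1 + 0.10539/52)^52 − 1 = 0.111025.
Solve (1 + r/12)^12 = 1.111025: r/12 = 1.111025^(1/12) − 1 = 0.008812, so r = 0.105747 = 10.575%.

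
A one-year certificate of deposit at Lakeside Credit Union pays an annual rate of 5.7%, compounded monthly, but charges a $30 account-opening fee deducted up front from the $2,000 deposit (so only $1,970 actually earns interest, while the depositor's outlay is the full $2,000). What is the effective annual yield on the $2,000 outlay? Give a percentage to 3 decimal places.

4.264%

Value after one year: 1,970 × (1 + 0.057/12)^12 = 1,970 × 1.058513 = $2,085.27.
Effective yield on the $2,000 outlay: 2,085.27 / 2,000 − 1 = 0.042635 = 4.264%.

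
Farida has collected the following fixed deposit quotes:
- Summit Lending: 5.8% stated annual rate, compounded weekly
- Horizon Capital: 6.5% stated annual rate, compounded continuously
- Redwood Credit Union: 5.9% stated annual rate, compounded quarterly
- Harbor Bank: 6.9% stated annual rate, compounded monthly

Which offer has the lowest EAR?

Summit Lending: (1 + 0.058/52)^52 − 1 = 5.968%
Horizon Capital: e^0.065 − 1 = 6.716%
Redwood Credit Union: (1 + 0.059/4)^4 − 1 = 6.032%
Harbor Bank: (1 + 0.069/12)^12 − 1 = 7.122%
The lowest effective annual rate is Summit Lending at 5.968%.

Summit Lending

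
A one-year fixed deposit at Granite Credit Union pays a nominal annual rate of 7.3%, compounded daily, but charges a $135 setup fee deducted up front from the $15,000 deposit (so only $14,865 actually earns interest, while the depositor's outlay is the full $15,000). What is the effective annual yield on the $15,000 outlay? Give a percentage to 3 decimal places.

6.604%

Value after one year: 14,865 × (1 + 0.073/365)^365 = 14,865 × 1.075723 = $15,990.62.
Effective yield on the $15,000 outlay: 15,990.62 / 15,000 − 1 = 0.066041 = 6.604%.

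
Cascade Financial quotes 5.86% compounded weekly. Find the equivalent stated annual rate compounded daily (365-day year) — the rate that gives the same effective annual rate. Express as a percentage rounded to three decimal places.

EAR = (1 + 0.0586/52)^52 − 1 = 0.060316.
Solve (1 + r/365)^365 = 1.060316: r/365 = 1.060316^(1/365) − 1 = 0.000160, so r = 0.058572 = 5.857%.

5.857%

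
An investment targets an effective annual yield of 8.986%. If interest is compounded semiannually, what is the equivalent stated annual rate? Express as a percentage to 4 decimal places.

8.7927%

(1 + r/2)^2 − 1 = 0.08986, so 1 + r/2 = 1.08986^(1/2).
r/2 = 0.043964, so r = 0.087927 = 8.7927%.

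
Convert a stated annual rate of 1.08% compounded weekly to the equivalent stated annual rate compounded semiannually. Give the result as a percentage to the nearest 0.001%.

EAR = (1 + 0.0108/52)^52 − 1 = 0.010857.
Solve (1 + r/2)^2 = 1.010857: r/2 = 1.010857^(1/2) − 1 = 0.005414, so r = 0.010828 = 1.083%.

1.083%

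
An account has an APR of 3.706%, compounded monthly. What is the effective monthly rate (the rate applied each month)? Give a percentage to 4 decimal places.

0.3088%

With a nominal annual rate compounded monthly, the periodic rate is the nominal rate divided by 12.
i = 0.03706 / 12 = 0.0030883 = 0.3088%.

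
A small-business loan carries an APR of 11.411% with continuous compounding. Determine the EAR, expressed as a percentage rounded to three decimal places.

12.088%

With continuous compounding, EAR = e^0.11411 − 1.
e^0.11411 = 1.120875, so EAR = 0.120875 = 12.088%.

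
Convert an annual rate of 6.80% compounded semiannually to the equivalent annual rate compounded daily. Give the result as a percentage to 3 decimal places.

EAR = (1 + 0.0680/2)^2 − 1 = 0.069156.
Solve (1 + r/365)^365 = 1.069156: r/365 = 1.069156^(1/365) − 1 = 0.000183, so r = 0.066876 = 6.688%.

6.688%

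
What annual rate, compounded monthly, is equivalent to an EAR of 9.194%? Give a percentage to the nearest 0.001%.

8.828%

(1 + r/12)^12 − 1 = 0.09194, so 1 + r/12 = 1.09194^(1/12).
r/12 = 0.007357, so r = 0.088279 = 8.828%.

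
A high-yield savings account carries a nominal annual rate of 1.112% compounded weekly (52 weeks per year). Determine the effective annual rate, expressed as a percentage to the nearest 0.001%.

1.118%

EAR = (1 + 0.01112/52)^52 − 1.
= (1 + 0.000214)^52 − 1 = 1.011181 − 1 = 1.118%.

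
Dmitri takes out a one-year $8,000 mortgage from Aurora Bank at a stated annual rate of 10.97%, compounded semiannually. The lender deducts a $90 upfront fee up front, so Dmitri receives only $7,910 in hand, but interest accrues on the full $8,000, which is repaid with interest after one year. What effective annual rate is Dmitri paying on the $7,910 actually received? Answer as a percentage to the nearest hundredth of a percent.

Amount owed after one year: 8,000 × (1 + 0.1097/2)^2 = 8,000 × 1.112709 = $8,901.67.
Effective rate on net proceeds: 8,901.67 / 7,910 − 1 = 0.125369 = 12.54%.

12.54%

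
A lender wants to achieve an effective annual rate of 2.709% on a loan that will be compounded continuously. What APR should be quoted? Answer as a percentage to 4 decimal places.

2.6730%

Continuous: nominal r satisfies e^r − 1 = 0.02709.
r = ln(1 + 0.02709) = ln(1.02709) = 0.026730 = 2.6730%.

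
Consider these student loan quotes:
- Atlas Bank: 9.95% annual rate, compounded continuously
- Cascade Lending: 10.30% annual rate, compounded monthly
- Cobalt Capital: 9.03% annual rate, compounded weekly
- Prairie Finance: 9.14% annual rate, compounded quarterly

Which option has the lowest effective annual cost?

Cobalt Capital

Atlas Bank: e^0.0995 − 1 = 10.462%
Cascade Lending: (1 + 0.1030/12)^12 − 1 = 10.800%
Cobalt Capital: (1 + 0.0903/52)^52 − 1 = 9.442%
Prairie Finance: (1 + 0.0914/4)^4 − 1 = 9.458%
The lowest effective annual rate is Cobalt Capital at 9.442%.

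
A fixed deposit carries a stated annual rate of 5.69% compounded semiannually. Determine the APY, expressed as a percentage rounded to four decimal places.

EAR = (1 + 0.0569/2)^2 − 1.
= (1 + 0.028450)^2 − 1 = 1.057709 − 1 = 5.7709%.

5.7709%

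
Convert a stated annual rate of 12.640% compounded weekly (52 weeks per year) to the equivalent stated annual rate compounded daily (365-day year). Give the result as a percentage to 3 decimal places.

EAR = (1 + 0.12640/52)^52 − 1 = 0.134562.
Solve (1 + r/365)^365 = 1.134562: r/365 = 1.134562^(1/365) − 1 = 0.000346, so r = 0.126268 = 12.627%.

12.627%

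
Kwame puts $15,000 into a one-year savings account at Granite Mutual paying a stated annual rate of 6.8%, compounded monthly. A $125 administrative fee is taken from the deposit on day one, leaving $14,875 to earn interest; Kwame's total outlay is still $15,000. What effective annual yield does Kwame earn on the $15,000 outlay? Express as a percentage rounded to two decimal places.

6.12%

Value after one year: 14,875 × (1 + 0.068/12)^12 = 14,875 × 1.070160 = $15,918.63.
Effective yield on the $15,000 outlay: 15,918.63 / 15,000 − 1 = 0.061242 = 6.12%.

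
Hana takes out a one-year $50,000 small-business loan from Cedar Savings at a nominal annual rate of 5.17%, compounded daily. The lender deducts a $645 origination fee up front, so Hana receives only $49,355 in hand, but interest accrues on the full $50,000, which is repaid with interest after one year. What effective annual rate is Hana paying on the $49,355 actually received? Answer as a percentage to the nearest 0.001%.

6.682%

Amount owed after one year: 50,000 × (1 + 0.0517/365)^365 = 50,000 × 1.053056 = $52,652.80.
Effective rate on net proceeds: 52,652.80 / 49,355 − 1 = 0.066818 = 6.682%.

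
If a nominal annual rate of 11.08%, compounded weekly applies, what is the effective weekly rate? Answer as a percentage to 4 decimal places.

With a nominal annual rate compounded weekly, the periodic rate is the nominal rate divided by 52.
i = 0.1108 / 52 = 0.0021308 = 0.2131%.

0.2131%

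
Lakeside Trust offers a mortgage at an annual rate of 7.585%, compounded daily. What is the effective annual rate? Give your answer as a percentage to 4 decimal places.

EAR = (1 + 0.07585/365)^365 − 1.
= (1 + 0.000208)^365 − 1 = 1.078792 − 1 = 7.8792%.

7.8792%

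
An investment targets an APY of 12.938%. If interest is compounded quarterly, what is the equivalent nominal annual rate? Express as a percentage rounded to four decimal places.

12.3538%

(1 + r/4)^4 − 1 = 0.12938, so 1 + r/4 = 1.12938^(1/4).
r/4 = 0.030885, so r = 0.123538 = 12.3538%.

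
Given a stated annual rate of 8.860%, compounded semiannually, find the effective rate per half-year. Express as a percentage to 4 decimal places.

With a nominal annual rate compounded semiannually, the periodic rate is the nominal rate divided by 2.
i = 0.08860 / 2 = 0.0443000 = 4.4300%.

4.4300%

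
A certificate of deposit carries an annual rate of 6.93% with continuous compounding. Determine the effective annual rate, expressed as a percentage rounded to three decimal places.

7.176%

With continuous compounding, EAR = e^0.0693 − 1.
e^0.0693 = 1.071758, so EAR = 0.071758 = 7.176%.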